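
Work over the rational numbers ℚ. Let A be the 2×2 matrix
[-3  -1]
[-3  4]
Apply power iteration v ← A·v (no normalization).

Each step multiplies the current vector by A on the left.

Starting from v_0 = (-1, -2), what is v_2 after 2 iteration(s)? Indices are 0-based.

v_2 = (-10, -35)

v_0 = (-1, -2).
v_1 = A·v_0 = (5, -5).
v_2 = A·v_1 = (-10, -35).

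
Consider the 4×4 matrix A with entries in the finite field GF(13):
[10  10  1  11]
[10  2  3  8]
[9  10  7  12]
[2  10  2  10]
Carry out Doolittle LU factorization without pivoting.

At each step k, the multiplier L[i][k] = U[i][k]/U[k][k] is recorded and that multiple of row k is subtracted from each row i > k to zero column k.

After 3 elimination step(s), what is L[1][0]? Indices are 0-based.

L[1][0] = 1

k=0: U[0][0]=10
  eliminate (1,0): mult=1, new row 1: (0, 5, 2, 10); set L[1][0]=1
  eliminate (2,0): mult=10, new row 2: (0, 1, 10, 6); set L[2][0]=10
  eliminate (3,0): mult=8, new row 3: (0, 8, 7, 0); set L[3][0]=8
k=1: U[1][1]=5
  eliminate (2,1): mult=8, new row 2: (0, 0, 7, 4); set L[2][1]=8
  eliminate (3,1): mult=12, new row 3: (0, 0, 9, 10); set L[3][1]=12
k=2: U[2][2]=7
  eliminate (3,2): mult=5, new row 3: (0, 0, 0, 3); set L[3][2]=5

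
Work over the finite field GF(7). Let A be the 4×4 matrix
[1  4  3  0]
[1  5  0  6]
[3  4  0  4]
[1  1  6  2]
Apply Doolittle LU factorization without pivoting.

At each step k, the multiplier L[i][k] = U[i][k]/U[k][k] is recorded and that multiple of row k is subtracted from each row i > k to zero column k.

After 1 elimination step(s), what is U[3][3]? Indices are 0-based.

U[3][3] = 2

k=0: U[0][0]=1
  eliminate (1,0): mult=1, new row 1: (0, 1, 4, 6); set L[1][0]=1
  eliminate (2,0): mult=3, new row 2: (0, 6, 5, 4); set L[2][0]=3
  eliminate (3,0): mult=1, new row 3: (0, 4, 3, 2); set L[3][0]=1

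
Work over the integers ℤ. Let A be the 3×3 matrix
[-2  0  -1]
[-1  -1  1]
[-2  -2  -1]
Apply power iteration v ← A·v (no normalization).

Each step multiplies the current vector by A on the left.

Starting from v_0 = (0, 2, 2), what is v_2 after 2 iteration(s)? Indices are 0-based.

v_0 = (0, 2, 2).
v_1 = A·v_0 = (-2, 0, -6).
v_2 = A·v_1 = (10, -4, 10).

v_2 = (10, -4, 10)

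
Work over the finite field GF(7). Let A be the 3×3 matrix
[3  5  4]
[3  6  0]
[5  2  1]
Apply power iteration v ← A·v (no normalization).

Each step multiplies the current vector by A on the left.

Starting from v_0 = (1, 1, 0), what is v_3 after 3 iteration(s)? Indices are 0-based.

v_0 = (1, 1, 0).
v_1 = A·v_0 = (1, 2, 0).
v_2 = A·v_1 = (6, 1, 2).
v_3 = A·v_2 = (3, 3, 6).

v_3 = (3, 3, 6)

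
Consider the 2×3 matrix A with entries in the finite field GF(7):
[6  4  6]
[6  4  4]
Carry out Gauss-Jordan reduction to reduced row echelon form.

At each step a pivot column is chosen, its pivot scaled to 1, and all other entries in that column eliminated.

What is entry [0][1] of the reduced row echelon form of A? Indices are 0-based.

[1] R0 /= 6  ⇒  (1, 3, 1)
     R1 -= 6·R0  ⇒  (0, 0, 5)
column 1 empty below row 1
[2] R1 /= 5  ⇒  (0, 0, 1)
     R0 -= 1·R1  ⇒  (1, 3, 0)

M[0][1] = 3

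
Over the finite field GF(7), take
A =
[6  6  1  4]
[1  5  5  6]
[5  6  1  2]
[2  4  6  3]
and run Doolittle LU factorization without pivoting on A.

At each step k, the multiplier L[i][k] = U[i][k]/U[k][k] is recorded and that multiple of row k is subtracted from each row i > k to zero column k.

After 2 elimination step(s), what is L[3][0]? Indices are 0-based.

Step 1: pivot at (0,0) is 6.
  row1 ← row1 − (6)·row0  ⇒  L[1][0]=6, U row1=(0, 4, 6, 3)
  row2 ← row2 − (2)·row0  ⇒  L[2][0]=2, U row2=(0, 1, 6, 1)
  row3 ← row3 − (5)·row0  ⇒  L[3][0]=5, U row3=(0, 2, 1, 4)
Step 2: pivot at (1,1) is 4.
  row2 ← row2 − (2)·row1  ⇒  L[2][1]=2, U row2=(0, 0, 1, 2)
  row3 ← row3 − (4)·row1  ⇒  L[3][1]=4, U row3=(0, 0, 5, 6)

L[3][0] = 5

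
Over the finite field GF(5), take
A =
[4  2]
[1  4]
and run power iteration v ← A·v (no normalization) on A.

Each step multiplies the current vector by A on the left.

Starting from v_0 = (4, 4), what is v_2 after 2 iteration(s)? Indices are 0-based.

v_0 = (4, 4).
v_1 = A·v_0 = (4, 0).
v_2 = A·v_1 = (1, 4).

v_2 = (1, 4)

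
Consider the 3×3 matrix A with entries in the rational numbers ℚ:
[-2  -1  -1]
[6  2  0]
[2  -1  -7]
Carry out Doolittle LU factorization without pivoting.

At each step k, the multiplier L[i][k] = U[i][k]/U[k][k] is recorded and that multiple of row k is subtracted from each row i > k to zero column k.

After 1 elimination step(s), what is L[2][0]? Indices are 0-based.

L[2][0] = -1

Step 1: pivot at (0,0) is -2.
  row1 ← row1 − (-3)·row0  ⇒  L[1][0]=-3, U row1=(0, -1, -3)
  row2 ← row2 − (-1)·row0  ⇒  L[2][0]=-1, U row2=(0, -2, -8)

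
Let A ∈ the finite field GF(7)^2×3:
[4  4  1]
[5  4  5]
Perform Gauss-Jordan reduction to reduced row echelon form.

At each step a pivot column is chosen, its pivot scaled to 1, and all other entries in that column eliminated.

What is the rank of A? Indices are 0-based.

rank = 2

step 1: normalize row 0 (÷4) = (1, 1, 2)
  row 1: subtract 5×row0 = (0, 6, 2)
step 2: normalize row 1 (÷6) = (0, 1, 5)
  row 0: subtract 1×row1 = (1, 0, 4)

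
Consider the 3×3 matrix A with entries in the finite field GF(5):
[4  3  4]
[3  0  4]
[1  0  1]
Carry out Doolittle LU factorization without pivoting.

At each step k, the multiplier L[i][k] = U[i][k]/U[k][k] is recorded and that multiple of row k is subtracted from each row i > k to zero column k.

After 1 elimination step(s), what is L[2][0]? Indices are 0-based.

Step 1: pivot at (0,0) is 4.
  row1 ← row1 − (2)·row0  ⇒  L[1][0]=2, U row1=(0, 4, 1)
  row2 ← row2 − (4)·row0  ⇒  L[2][0]=4, U row2=(0, 3, 0)

L[2][0] = 4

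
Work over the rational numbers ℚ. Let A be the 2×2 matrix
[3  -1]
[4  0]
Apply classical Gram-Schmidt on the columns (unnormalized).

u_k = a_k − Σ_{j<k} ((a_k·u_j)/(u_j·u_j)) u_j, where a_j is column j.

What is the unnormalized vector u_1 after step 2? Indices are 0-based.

u_1 = (-16/25, 12/25)

Step 1: u_0 = a_0 = (3, 4).
Step 2: u_1 = a_1 − (-3/25)·u_0 = (-16/25, 12/25).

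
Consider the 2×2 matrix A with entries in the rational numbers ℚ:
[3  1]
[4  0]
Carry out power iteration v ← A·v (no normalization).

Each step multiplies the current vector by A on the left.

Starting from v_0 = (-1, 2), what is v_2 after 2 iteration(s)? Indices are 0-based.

v_2 = (-7, -4)

v_0 = (-1, 2).
v_1 = A·v_0 = (-1, -4).
v_2 = A·v_1 = (-7, -4).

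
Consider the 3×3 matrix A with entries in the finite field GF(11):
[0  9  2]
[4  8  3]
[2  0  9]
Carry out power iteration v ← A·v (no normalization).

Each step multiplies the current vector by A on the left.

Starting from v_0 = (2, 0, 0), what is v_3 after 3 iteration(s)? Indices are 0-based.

v_0 = (2, 0, 0).
v_1 = A·v_0 = (0, 8, 4).
v_2 = A·v_1 = (3, 10, 3).
v_3 = A·v_2 = (8, 2, 0).

v_3 = (8, 2, 0)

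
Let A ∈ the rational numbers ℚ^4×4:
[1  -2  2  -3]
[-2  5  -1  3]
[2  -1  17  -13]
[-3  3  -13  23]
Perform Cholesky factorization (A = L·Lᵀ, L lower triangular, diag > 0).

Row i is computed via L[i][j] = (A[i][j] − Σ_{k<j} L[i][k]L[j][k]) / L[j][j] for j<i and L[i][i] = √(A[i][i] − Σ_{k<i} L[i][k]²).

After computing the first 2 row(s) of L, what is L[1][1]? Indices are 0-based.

L[1][1] = 1

Step 1: L[0][0] = √(1) = 1.
  L[1][0] = (-2) / L[0][0] = -2.
Step 2: L[1][1] = √(1) = 1.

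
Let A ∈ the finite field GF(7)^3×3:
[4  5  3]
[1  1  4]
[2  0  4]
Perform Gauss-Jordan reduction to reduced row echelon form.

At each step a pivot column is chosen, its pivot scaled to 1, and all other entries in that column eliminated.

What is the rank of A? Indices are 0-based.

rank = 3

pivot(0,0)=4: scale R0 → (1, 3, 6)
  clear (1,0): R1 −= (1)R0 → (0, 5, 5)
  clear (2,0): R2 −= (2)R0 → (0, 1, 6)
pivot(1,1)=5: scale R1 → (0, 1, 1)
  clear (0,1): R0 −= (3)R1 → (1, 0, 3)
  clear (2,1): R2 −= (1)R1 → (0, 0, 5)
pivot(2,2)=5: scale R2 → (0, 0, 1)
  clear (0,2): R0 −= (3)R2 → (1, 0, 0)
  clear (1,2): R1 −= (1)R2 → (0, 1, 0)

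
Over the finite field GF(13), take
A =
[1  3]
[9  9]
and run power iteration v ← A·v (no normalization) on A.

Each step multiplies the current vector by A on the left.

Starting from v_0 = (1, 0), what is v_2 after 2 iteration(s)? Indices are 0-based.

v_0 = (1, 0).
v_1 = A·v_0 = (1, 9).
v_2 = A·v_1 = (2, 12).

v_2 = (2, 12)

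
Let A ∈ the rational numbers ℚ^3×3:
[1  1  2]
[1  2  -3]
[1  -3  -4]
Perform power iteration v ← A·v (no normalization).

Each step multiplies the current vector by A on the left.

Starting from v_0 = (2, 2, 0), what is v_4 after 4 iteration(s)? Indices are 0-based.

v_0 = (2, 2, 0).
v_1 = A·v_0 = (4, 6, -4).
v_2 = A·v_1 = (2, 28, 2).
v_3 = A·v_2 = (34, 52, -90).
v_4 = A·v_3 = (-94, 408, 238).

v_4 = (-94, 408, 238)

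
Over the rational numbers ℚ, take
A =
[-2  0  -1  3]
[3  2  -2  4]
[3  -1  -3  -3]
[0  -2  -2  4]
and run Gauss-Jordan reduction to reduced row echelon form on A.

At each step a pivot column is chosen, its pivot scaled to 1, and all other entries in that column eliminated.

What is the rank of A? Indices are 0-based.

rank = 4

[1] R0 /= -2  ⇒  (1, 0, 1/2, -3/2)
     R1 -= 3·R0  ⇒  (0, 2, -7/2, 17/2)
     R2 -= 3·R0  ⇒  (0, -1, -9/2, 3/2)
[2] R1 /= 2  ⇒  (0, 1, -7/4, 17/4)
     R2 -= -1·R1  ⇒  (0, 0, -25/4, 23/4)
     R3 -= -2·R1  ⇒  (0, 0, -11/2, 25/2)
[3] R2 /= -25/4  ⇒  (0, 0, 1, -23/25)
     R0 -= 1/2·R2  ⇒  (1, 0, 0, -26/25)
     R1 -= -7/4·R2  ⇒  (0, 1, 0, 66/25)
     R3 -= -11/2·R2  ⇒  (0, 0, 0, 186/25)
[4] R3 /= 186/25  ⇒  (0, 0, 0, 1)
     R0 -= -26/25·R3  ⇒  (1, 0, 0, 0)
     R1 -= 66/25·R3  ⇒  (0, 1, 0, 0)
     R2 -= -23/25·R3  ⇒  (0, 0, 1, 0)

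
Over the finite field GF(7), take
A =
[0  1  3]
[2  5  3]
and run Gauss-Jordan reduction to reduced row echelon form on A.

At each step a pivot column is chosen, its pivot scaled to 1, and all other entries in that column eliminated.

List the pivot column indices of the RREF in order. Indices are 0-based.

step 1: exchange rows 0,1
step 1: normalize row 0 (÷2) = (1, 6, 5)
step 2: normalize row 1 (÷1) = (0, 1, 3)
  row 0: subtract 6×row1 = (1, 0, 1)

pivot columns: 0, 1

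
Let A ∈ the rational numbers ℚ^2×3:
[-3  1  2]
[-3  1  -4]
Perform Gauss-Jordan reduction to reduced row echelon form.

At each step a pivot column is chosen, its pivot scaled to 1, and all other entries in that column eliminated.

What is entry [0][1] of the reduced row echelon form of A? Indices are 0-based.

M[0][1] = -1/3

pivot(0,0)=-3: scale R0 → (1, -1/3, -2/3)
  clear (1,0): R1 −= (-3)R0 → (0, 0, -6)
col 1: no nonzero at/below row 1; advance.
pivot(1,2)=-6: scale R1 → (0, 0, 1)
  clear (0,2): R0 −= (-2/3)R1 → (1, -1/3, 0)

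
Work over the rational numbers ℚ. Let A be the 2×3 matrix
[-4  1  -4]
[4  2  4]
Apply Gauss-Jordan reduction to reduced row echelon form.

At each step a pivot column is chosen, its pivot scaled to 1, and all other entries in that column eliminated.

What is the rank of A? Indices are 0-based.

rank = 2

step 1: normalize row 0 (÷-4) = (1, -1/4, 1)
  row 1: subtract 4×row0 = (0, 3, 0)
step 2: normalize row 1 (÷3) = (0, 1, 0)
  row 0: subtract -1/4×row1 = (1, 0, 1)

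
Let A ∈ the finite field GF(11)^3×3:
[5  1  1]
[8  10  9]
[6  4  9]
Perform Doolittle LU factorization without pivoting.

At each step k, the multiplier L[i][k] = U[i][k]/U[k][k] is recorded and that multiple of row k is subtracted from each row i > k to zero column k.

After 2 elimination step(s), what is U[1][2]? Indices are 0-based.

U[1][2] = 3

k=0: U[0][0]=5
  eliminate (1,0): mult=6, new row 1: (0, 4, 3); set L[1][0]=6
  eliminate (2,0): mult=10, new row 2: (0, 5, 10); set L[2][0]=10
k=1: U[1][1]=4
  eliminate (2,1): mult=4, new row 2: (0, 0, 9); set L[2][1]=4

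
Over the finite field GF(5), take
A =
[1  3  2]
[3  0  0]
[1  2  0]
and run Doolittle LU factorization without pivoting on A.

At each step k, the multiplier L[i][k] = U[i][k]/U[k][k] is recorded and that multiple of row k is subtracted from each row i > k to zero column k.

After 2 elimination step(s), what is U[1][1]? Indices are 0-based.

k=0: U[0][0]=1
  eliminate (1,0): mult=3, new row 1: (0, 1, 4); set L[1][0]=3
  eliminate (2,0): mult=1, new row 2: (0, 4, 3); set L[2][0]=1
k=1: U[1][1]=1
  eliminate (2,1): mult=4, new row 2: (0, 0, 2); set L[2][1]=4

U[1][1] = 1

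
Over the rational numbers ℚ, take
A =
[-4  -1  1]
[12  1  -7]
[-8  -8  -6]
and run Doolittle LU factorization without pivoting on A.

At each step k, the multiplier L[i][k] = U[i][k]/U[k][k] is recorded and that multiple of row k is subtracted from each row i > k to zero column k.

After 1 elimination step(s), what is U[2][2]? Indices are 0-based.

U[2][2] = -8

[col 0] pivot -4
  R1 -= -3*R0 → (0, -2, -4)  (L[1][0] := -3)
  R2 -= 2*R0 → (0, -6, -8)  (L[2][0] := 2)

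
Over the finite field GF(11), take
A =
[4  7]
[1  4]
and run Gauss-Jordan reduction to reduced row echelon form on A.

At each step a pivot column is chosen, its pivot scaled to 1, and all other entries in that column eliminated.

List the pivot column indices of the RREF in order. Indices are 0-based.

pivot(0,0)=4: scale R0 → (1, 10)
  clear (1,0): R1 −= (1)R0 → (0, 5)
pivot(1,1)=5: scale R1 → (0, 1)
  clear (0,1): R0 −= (10)R1 → (1, 0)

pivot columns: 0, 1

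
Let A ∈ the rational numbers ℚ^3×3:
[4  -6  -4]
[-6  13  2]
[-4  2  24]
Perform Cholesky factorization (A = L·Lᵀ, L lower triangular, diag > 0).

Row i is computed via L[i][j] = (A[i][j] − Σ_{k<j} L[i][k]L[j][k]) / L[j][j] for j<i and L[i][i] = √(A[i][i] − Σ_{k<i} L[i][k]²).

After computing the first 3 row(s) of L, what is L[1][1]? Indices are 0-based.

L[1][1] = 2

Step 1: L[0][0] = √(4) = 2.
  L[1][0] = (-6) / L[0][0] = -3.
Step 2: L[1][1] = √(4) = 2.
  L[2][0] = (-4) / L[0][0] = -2.
  L[2][1] = (-4) / L[1][1] = -2.
Step 3: L[2][2] = √(16) = 4.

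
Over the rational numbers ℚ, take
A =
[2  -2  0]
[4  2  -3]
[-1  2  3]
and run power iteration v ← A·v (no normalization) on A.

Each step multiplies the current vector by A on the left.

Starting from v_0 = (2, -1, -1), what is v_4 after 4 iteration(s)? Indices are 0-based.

v_4 = (-534, -609, 711)

v_0 = (2, -1, -1).
v_1 = A·v_0 = (6, 9, -7).
v_2 = A·v_1 = (-6, 63, -9).
v_3 = A·v_2 = (-138, 129, 105).
v_4 = A·v_3 = (-534, -609, 711).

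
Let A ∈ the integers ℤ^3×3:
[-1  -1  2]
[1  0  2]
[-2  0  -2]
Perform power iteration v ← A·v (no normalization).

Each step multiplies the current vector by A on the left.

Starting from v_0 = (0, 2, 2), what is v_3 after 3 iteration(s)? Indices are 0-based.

v_3 = (28, -6, 20)

v_0 = (0, 2, 2).
v_1 = A·v_0 = (2, 4, -4).
v_2 = A·v_1 = (-14, -6, 4).
v_3 = A·v_2 = (28, -6, 20).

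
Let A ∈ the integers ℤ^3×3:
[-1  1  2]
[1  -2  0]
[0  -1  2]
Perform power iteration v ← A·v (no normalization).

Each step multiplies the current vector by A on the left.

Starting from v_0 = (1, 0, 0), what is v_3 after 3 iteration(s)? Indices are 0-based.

v_0 = (1, 0, 0).
v_1 = A·v_0 = (-1, 1, 0).
v_2 = A·v_1 = (2, -3, -1).
v_3 = A·v_2 = (-7, 8, 1).

v_3 = (-7, 8, 1)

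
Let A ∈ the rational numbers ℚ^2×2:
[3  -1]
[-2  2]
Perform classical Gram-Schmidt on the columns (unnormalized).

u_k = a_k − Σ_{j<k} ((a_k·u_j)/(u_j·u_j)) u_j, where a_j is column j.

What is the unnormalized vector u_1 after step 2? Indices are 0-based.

u_1 = (8/13, 12/13)

Step 1: u_0 = a_0 = (3, -2).
Step 2: u_1 = a_1 − (-7/13)·u_0 = (8/13, 12/13).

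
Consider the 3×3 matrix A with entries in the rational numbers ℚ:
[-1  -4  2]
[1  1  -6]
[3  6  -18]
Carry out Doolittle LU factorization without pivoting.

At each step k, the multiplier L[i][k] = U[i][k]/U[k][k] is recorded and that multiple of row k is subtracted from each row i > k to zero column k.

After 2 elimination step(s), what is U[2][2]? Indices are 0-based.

U[2][2] = -4

Step 1: pivot at (0,0) is -1.
  row1 ← row1 − (-1)·row0  ⇒  L[1][0]=-1, U row1=(0, -3, -4)
  row2 ← row2 − (-3)·row0  ⇒  L[2][0]=-3, U row2=(0, -6, -12)
Step 2: pivot at (1,1) is -3.
  row2 ← row2 − (2)·row1  ⇒  L[2][1]=2, U row2=(0, 0, -4)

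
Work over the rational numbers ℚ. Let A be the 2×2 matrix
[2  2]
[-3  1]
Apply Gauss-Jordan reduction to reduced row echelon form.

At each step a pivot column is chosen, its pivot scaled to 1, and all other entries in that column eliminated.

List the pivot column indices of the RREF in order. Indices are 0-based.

step 1: normalize row 0 (÷2) = (1, 1)
  row 1: subtract -3×row0 = (0, 4)
step 2: normalize row 1 (÷4) = (0, 1)
  row 0: subtract 1×row1 = (1, 0)

pivot columns: 0, 1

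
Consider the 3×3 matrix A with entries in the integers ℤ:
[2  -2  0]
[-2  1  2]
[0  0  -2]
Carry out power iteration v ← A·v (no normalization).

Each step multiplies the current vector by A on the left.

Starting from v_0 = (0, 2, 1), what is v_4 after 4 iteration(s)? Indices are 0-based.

v_0 = (0, 2, 1).
v_1 = A·v_0 = (-4, 4, -2).
v_2 = A·v_1 = (-16, 8, 4).
v_3 = A·v_2 = (-48, 48, -8).
v_4 = A·v_3 = (-192, 128, 16).

v_4 = (-192, 128, 16)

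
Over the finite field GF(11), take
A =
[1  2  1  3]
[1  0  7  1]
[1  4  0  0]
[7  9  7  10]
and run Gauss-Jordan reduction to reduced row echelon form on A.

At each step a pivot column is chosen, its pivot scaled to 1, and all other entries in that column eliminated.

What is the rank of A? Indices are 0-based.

pivot(0,0)=1: scale R0 → (1, 2, 1, 3)
  clear (1,0): R1 −= (1)R0 → (0, 9, 6, 9)
  clear (2,0): R2 −= (1)R0 → (0, 2, 10, 8)
  clear (3,0): R3 −= (7)R0 → (0, 6, 0, 0)
pivot(1,1)=9: scale R1 → (0, 1, 8, 1)
  clear (0,1): R0 −= (2)R1 → (1, 0, 7, 1)
  clear (2,1): R2 −= (2)R1 → (0, 0, 5, 6)
  clear (3,1): R3 −= (6)R1 → (0, 0, 7, 5)
pivot(2,2)=5: scale R2 → (0, 0, 1, 10)
  clear (0,2): R0 −= (7)R2 → (1, 0, 0, 8)
  clear (1,2): R1 −= (8)R2 → (0, 1, 0, 9)
  clear (3,2): R3 −= (7)R2 → (0, 0, 0, 1)
pivot(3,3)=1: scale R3 → (0, 0, 0, 1)
  clear (0,3): R0 −= (8)R3 → (1, 0, 0, 0)
  clear (1,3): R1 −= (9)R3 → (0, 1, 0, 0)
  clear (2,3): R2 −= (10)R3 → (0, 0, 1, 0)

rank = 4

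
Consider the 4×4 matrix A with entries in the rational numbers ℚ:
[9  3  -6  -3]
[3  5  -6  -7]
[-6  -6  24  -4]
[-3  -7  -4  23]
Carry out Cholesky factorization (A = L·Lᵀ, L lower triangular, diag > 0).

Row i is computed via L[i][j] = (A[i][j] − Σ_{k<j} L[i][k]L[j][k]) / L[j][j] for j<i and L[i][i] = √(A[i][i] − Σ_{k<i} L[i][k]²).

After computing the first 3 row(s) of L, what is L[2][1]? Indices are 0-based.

Step 1: L[0][0] = √(9) = 3.
  L[1][0] = (3) / L[0][0] = 1.
Step 2: L[1][1] = √(4) = 2.
  L[2][0] = (-6) / L[0][0] = -2.
  L[2][1] = (-4) / L[1][1] = -2.
Step 3: L[2][2] = √(16) = 4.

L[2][1] = -2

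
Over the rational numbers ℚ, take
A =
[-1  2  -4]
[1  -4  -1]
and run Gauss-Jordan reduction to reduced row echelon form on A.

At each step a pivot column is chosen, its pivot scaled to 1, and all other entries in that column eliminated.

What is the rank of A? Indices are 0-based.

rank = 2

[1] R0 /= -1  ⇒  (1, -2, 4)
     R1 -= 1·R0  ⇒  (0, -2, -5)
[2] R1 /= -2  ⇒  (0, 1, 5/2)
     R0 -= -2·R1  ⇒  (1, 0, 9)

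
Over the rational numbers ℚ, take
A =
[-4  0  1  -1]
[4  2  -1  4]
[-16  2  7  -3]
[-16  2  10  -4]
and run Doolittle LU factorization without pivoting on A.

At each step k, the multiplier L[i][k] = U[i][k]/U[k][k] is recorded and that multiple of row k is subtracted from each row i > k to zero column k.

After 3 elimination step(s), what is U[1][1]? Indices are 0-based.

U[1][1] = 2

[col 0] pivot -4
  R1 -= -1*R0 → (0, 2, 0, 3)  (L[1][0] := -1)
  R2 -= 4*R0 → (0, 2, 3, 1)  (L[2][0] := 4)
  R3 -= 4*R0 → (0, 2, 6, 0)  (L[3][0] := 4)
[col 1] pivot 2
  R2 -= 1*R1 → (0, 0, 3, -2)  (L[2][1] := 1)
  R3 -= 1*R1 → (0, 0, 6, -3)  (L[3][1] := 1)
[col 2] pivot 3
  R3 -= 2*R2 → (0, 0, 0, 1)  (L[3][2] := 2)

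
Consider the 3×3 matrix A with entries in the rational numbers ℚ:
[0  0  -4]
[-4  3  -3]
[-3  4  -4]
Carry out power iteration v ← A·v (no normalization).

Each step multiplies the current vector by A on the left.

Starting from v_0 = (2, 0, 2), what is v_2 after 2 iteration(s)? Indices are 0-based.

v_2 = (56, 32, 24)

v_0 = (2, 0, 2).
v_1 = A·v_0 = (-8, -14, -14).
v_2 = A·v_1 = (56, 32, 24).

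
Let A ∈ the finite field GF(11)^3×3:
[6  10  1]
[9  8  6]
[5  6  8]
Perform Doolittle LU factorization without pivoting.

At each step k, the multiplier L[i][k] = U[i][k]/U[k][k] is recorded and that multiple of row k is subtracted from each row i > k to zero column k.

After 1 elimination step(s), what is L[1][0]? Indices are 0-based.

k=0: U[0][0]=6
  eliminate (1,0): mult=7, new row 1: (0, 4, 10); set L[1][0]=7
  eliminate (2,0): mult=10, new row 2: (0, 5, 9); set L[2][0]=10

L[1][0] = 7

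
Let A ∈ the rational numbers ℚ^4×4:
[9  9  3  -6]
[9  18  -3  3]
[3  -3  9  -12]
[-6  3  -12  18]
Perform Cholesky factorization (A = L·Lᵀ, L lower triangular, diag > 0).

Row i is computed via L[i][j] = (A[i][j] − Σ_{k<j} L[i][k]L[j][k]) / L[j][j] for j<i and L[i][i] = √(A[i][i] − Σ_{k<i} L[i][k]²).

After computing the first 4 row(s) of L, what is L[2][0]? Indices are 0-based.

L[2][0] = 1

Step 1: L[0][0] = √(9) = 3.
  L[1][0] = (9) / L[0][0] = 3.
Step 2: L[1][1] = √(9) = 3.
  L[2][0] = (3) / L[0][0] = 1.
  L[2][1] = (-6) / L[1][1] = -2.
Step 3: L[2][2] = √(4) = 2.
  L[3][0] = (-6) / L[0][0] = -2.
  L[3][1] = (9) / L[1][1] = 3.
  L[3][2] = (-4) / L[2][2] = -2.
Step 4: L[3][3] = √(1) = 1.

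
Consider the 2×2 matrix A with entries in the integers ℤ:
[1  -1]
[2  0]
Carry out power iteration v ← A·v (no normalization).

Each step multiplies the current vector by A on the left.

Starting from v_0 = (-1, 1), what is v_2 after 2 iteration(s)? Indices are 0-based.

v_0 = (-1, 1).
v_1 = A·v_0 = (-2, -2).
v_2 = A·v_1 = (0, -4).

v_2 = (0, -4)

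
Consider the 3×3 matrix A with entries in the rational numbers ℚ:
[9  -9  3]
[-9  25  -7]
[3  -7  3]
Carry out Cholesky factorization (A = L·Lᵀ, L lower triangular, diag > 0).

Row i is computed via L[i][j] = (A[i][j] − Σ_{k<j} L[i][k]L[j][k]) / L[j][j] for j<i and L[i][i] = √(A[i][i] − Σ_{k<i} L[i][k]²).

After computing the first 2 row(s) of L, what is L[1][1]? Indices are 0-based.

L[1][1] = 4

Step 1: L[0][0] = √(9) = 3.
  L[1][0] = (-9) / L[0][0] = -3.
Step 2: L[1][1] = √(16) = 4.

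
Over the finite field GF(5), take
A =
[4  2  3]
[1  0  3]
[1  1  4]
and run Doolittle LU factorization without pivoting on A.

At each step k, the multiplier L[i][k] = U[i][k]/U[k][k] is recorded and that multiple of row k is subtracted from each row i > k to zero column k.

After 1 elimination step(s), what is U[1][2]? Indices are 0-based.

U[1][2] = 1

Step 1: pivot at (0,0) is 4.
  row1 ← row1 − (4)·row0  ⇒  L[1][0]=4, U row1=(0, 2, 1)
  row2 ← row2 − (4)·row0  ⇒  L[2][0]=4, U row2=(0, 3, 2)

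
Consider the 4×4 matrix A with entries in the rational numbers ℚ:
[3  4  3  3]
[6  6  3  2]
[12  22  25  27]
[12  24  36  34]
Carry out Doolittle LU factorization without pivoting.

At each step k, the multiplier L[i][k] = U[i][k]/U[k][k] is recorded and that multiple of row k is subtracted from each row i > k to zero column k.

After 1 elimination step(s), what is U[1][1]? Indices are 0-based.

Step 1: pivot at (0,0) is 3.
  row1 ← row1 − (2)·row0  ⇒  L[1][0]=2, U row1=(0, -2, -3, -4)
  row2 ← row2 − (4)·row0  ⇒  L[2][0]=4, U row2=(0, 6, 13, 15)
  row3 ← row3 − (4)·row0  ⇒  L[3][0]=4, U row3=(0, 8, 24, 22)

U[1][1] = -2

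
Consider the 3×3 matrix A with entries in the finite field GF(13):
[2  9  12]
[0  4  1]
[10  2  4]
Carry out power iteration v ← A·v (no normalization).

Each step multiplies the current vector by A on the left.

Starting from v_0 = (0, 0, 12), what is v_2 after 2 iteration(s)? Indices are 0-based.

v_0 = (0, 0, 12).
v_1 = A·v_0 = (1, 12, 9).
v_2 = A·v_1 = (10, 5, 5).

v_2 = (10, 5, 5)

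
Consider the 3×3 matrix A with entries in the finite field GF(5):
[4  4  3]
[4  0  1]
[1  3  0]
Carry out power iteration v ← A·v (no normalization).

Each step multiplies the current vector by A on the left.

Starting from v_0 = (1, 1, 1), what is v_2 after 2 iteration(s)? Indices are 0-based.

v_2 = (1, 3, 1)

v_0 = (1, 1, 1).
v_1 = A·v_0 = (1, 0, 4).
v_2 = A·v_1 = (1, 3, 1).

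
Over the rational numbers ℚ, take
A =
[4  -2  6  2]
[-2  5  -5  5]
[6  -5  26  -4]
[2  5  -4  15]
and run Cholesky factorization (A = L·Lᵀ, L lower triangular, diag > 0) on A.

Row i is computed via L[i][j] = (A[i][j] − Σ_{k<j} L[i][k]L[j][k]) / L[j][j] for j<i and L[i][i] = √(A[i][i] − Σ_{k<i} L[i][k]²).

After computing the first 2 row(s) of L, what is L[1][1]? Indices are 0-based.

L[1][1] = 2

Step 1: L[0][0] = √(4) = 2.
  L[1][0] = (-2) / L[0][0] = -1.
Step 2: L[1][1] = √(4) = 2.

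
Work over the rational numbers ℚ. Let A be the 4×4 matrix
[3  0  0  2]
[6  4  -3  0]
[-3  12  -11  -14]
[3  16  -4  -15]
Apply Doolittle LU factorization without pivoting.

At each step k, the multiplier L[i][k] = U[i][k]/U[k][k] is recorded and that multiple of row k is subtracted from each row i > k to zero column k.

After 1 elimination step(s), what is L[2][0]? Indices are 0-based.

L[2][0] = -1

[col 0] pivot 3
  R1 -= 2*R0 → (0, 4, -3, -4)  (L[1][0] := 2)
  R2 -= -1*R0 → (0, 12, -11, -12)  (L[2][0] := -1)
  R3 -= 1*R0 → (0, 16, -4, -17)  (L[3][0] := 1)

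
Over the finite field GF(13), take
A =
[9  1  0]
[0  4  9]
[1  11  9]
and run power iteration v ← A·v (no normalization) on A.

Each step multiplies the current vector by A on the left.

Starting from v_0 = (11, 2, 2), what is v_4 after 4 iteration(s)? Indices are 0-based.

v_4 = (6, 9, 10)

v_0 = (11, 2, 2).
v_1 = A·v_0 = (10, 0, 12).
v_2 = A·v_1 = (12, 4, 1).
v_3 = A·v_2 = (8, 12, 0).
v_4 = A·v_3 = (6, 9, 10).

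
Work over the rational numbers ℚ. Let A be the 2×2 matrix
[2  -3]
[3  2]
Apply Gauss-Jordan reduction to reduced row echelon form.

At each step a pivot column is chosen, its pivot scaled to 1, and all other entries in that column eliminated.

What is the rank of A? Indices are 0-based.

rank = 2

[1] R0 /= 2  ⇒  (1, -3/2)
     R1 -= 3·R0  ⇒  (0, 13/2)
[2] R1 /= 13/2  ⇒  (0, 1)
     R0 -= -3/2·R1  ⇒  (1, 0)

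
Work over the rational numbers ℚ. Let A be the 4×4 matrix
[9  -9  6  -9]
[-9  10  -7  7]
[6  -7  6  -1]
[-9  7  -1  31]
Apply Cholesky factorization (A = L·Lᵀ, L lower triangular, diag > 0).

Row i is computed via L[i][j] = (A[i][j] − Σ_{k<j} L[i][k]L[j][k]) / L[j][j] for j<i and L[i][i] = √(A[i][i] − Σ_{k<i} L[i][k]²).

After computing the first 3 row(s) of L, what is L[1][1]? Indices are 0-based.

Step 1: L[0][0] = √(9) = 3.
  L[1][0] = (-9) / L[0][0] = -3.
Step 2: L[1][1] = √(1) = 1.
  L[2][0] = (6) / L[0][0] = 2.
  L[2][1] = (-1) / L[1][1] = -1.
Step 3: L[2][2] = √(1) = 1.

L[1][1] = 1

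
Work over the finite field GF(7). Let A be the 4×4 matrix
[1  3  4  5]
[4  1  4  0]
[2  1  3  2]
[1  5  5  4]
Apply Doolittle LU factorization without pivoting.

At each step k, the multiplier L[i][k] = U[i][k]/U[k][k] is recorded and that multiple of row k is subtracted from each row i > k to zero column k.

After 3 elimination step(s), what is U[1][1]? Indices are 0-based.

k=0: U[0][0]=1
  eliminate (1,0): mult=4, new row 1: (0, 3, 2, 1); set L[1][0]=4
  eliminate (2,0): mult=2, new row 2: (0, 2, 2, 6); set L[2][0]=2
  eliminate (3,0): mult=1, new row 3: (0, 2, 1, 6); set L[3][0]=1
k=1: U[1][1]=3
  eliminate (2,1): mult=3, new row 2: (0, 0, 3, 3); set L[2][1]=3
  eliminate (3,1): mult=3, new row 3: (0, 0, 2, 3); set L[3][1]=3
k=2: U[2][2]=3
  eliminate (3,2): mult=3, new row 3: (0, 0, 0, 1); set L[3][2]=3

U[1][1] = 3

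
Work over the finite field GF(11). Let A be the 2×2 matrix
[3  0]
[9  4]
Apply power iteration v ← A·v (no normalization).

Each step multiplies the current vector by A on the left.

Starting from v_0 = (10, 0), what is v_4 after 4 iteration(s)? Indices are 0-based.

v_4 = (7, 9)

v_0 = (10, 0).
v_1 = A·v_0 = (8, 2).
v_2 = A·v_1 = (2, 3).
v_3 = A·v_2 = (6, 8).
v_4 = A·v_3 = (7, 9).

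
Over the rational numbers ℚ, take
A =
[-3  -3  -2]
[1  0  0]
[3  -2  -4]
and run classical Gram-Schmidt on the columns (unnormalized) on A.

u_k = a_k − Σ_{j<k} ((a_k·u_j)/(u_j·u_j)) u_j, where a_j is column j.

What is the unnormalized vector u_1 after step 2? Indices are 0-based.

u_1 = (-48/19, -3/19, -47/19)

Step 1: u_0 = a_0 = (-3, 1, 3).
Step 2: u_1 = a_1 − (3/19)·u_0 = (-48/19, -3/19, -47/19).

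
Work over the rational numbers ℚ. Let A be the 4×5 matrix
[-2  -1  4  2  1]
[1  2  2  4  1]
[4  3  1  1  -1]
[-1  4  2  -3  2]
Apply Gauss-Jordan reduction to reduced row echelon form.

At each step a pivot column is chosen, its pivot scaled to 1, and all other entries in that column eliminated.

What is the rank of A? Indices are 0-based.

rank = 4

pivot(0,0)=-2: scale R0 → (1, 1/2, -2, -1, -1/2)
  clear (1,0): R1 −= (1)R0 → (0, 3/2, 4, 5, 3/2)
  clear (2,0): R2 −= (4)R0 → (0, 1, 9, 5, 1)
  clear (3,0): R3 −= (-1)R0 → (0, 9/2, 0, -4, 3/2)
pivot(1,1)=3/2: scale R1 → (0, 1, 8/3, 10/3, 1)
  clear (0,1): R0 −= (1/2)R1 → (1, 0, -10/3, -8/3, -1)
  clear (2,1): R2 −= (1)R1 → (0, 0, 19/3, 5/3, 0)
  clear (3,1): R3 −= (9/2)R1 → (0, 0, -12, -19, -3)
pivot(2,2)=19/3: scale R2 → (0, 0, 1, 5/19, 0)
  clear (0,2): R0 −= (-10/3)R2 → (1, 0, 0, -34/19, -1)
  clear (1,2): R1 −= (8/3)R2 → (0, 1, 0, 50/19, 1)
  clear (3,2): R3 −= (-12)R2 → (0, 0, 0, -301/19, -3)
pivot(3,3)=-301/19: scale R3 → (0, 0, 0, 1, 57/301)
  clear (0,3): R0 −= (-34/19)R3 → (1, 0, 0, 0, -199/301)
  clear (1,3): R1 −= (50/19)R3 → (0, 1, 0, 0, 151/301)
  clear (2,3): R2 −= (5/19)R3 → (0, 0, 1, 0, -15/301)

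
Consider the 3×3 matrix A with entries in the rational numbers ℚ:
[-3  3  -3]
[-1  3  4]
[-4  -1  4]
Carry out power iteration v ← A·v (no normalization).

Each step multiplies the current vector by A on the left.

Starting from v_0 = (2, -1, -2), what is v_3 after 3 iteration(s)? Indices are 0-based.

v_3 = (-228, -443, -104)

v_0 = (2, -1, -2).
v_1 = A·v_0 = (-3, -13, -15).
v_2 = A·v_1 = (15, -96, -35).
v_3 = A·v_2 = (-228, -443, -104).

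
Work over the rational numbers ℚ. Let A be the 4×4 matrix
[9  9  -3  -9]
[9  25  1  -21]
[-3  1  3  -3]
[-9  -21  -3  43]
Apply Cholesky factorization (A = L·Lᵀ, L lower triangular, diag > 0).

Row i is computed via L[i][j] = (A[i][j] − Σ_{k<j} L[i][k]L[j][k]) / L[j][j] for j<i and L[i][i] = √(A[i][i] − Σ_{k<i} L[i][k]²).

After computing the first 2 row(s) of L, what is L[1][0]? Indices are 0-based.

L[1][0] = 3

Step 1: L[0][0] = √(9) = 3.
  L[1][0] = (9) / L[0][0] = 3.
Step 2: L[1][1] = √(16) = 4.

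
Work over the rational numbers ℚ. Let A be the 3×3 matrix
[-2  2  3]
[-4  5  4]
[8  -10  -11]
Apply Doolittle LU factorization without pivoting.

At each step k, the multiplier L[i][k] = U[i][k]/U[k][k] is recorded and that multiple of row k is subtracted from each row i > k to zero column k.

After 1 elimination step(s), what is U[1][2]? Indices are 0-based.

U[1][2] = -2

[col 0] pivot -2
  R1 -= 2*R0 → (0, 1, -2)  (L[1][0] := 2)
  R2 -= -4*R0 → (0, -2, 1)  (L[2][0] := -4)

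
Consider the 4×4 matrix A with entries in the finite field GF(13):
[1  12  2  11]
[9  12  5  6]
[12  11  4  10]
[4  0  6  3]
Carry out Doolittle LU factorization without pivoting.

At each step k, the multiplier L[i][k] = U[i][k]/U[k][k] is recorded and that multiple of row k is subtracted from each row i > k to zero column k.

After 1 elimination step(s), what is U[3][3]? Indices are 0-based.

[col 0] pivot 1
  R1 -= 9*R0 → (0, 8, 0, 11)  (L[1][0] := 9)
  R2 -= 12*R0 → (0, 10, 6, 8)  (L[2][0] := 12)
  R3 -= 4*R0 → (0, 4, 11, 11)  (L[3][0] := 4)

U[3][3] = 11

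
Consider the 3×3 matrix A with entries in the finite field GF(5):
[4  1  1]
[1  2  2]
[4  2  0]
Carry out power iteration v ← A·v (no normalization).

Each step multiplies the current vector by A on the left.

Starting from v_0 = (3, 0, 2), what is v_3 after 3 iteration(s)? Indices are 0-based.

v_3 = (2, 4, 4)

v_0 = (3, 0, 2).
v_1 = A·v_0 = (4, 2, 2).
v_2 = A·v_1 = (0, 2, 0).
v_3 = A·v_2 = (2, 4, 4).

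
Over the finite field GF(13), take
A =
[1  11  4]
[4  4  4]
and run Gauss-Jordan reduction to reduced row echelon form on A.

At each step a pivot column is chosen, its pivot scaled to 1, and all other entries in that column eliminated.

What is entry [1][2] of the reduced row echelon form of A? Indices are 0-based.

pivot(0,0)=1: scale R0 → (1, 11, 4)
  clear (1,0): R1 −= (4)R0 → (0, 12, 1)
pivot(1,1)=12: scale R1 → (0, 1, 12)
  clear (0,1): R0 −= (11)R1 → (1, 0, 2)

M[1][2] = 12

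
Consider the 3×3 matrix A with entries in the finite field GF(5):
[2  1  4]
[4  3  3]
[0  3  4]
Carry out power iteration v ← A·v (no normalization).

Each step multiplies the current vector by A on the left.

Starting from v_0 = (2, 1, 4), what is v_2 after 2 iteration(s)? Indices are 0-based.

v_0 = (2, 1, 4).
v_1 = A·v_0 = (1, 3, 4).
v_2 = A·v_1 = (1, 0, 0).

v_2 = (1, 0, 0)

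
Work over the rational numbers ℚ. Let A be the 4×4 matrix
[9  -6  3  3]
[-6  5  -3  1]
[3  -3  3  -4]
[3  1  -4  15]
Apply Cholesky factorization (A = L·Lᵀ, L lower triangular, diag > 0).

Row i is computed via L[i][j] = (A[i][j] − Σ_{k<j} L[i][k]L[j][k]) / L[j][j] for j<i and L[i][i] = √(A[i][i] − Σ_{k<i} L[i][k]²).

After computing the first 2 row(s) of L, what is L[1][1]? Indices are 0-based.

Step 1: L[0][0] = √(9) = 3.
  L[1][0] = (-6) / L[0][0] = -2.
Step 2: L[1][1] = √(1) = 1.

L[1][1] = 1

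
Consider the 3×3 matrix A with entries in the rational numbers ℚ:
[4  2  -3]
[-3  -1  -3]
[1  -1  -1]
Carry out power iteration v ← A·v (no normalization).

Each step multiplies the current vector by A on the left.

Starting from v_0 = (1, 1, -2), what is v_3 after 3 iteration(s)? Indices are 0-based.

v_3 = (72, -118, 82)

v_0 = (1, 1, -2).
v_1 = A·v_0 = (12, 2, 2).
v_2 = A·v_1 = (46, -44, 8).
v_3 = A·v_2 = (72, -118, 82).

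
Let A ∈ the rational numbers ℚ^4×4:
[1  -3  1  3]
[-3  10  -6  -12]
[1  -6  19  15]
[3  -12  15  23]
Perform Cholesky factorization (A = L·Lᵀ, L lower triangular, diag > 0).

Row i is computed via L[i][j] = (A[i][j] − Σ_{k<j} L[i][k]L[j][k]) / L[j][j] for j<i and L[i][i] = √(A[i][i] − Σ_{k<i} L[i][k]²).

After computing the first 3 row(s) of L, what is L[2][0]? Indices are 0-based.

Step 1: L[0][0] = √(1) = 1.
  L[1][0] = (-3) / L[0][0] = -3.
Step 2: L[1][1] = √(1) = 1.
  L[2][0] = (1) / L[0][0] = 1.
  L[2][1] = (-3) / L[1][1] = -3.
Step 3: L[2][2] = √(9) = 3.

L[2][0] = 1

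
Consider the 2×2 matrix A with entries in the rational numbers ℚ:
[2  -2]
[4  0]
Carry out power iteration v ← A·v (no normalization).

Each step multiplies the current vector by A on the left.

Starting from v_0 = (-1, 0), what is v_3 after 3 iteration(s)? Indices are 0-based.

v_3 = (24, 16)

v_0 = (-1, 0).
v_1 = A·v_0 = (-2, -4).
v_2 = A·v_1 = (4, -8).
v_3 = A·v_2 = (24, 16).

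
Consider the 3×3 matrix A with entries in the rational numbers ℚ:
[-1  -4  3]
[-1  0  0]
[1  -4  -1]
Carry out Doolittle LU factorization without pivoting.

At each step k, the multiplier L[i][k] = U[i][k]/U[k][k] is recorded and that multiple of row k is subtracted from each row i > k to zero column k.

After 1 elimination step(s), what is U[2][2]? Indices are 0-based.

U[2][2] = 2

[col 0] pivot -1
  R1 -= 1*R0 → (0, 4, -3)  (L[1][0] := 1)
  R2 -= -1*R0 → (0, -8, 2)  (L[2][0] := -1)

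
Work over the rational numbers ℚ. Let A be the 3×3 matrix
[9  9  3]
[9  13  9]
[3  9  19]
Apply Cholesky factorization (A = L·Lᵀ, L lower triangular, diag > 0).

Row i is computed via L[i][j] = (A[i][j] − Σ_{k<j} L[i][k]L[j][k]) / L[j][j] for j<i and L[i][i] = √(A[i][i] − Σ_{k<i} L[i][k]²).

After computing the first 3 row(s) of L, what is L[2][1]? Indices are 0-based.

L[2][1] = 3

Step 1: L[0][0] = √(9) = 3.
  L[1][0] = (9) / L[0][0] = 3.
Step 2: L[1][1] = √(4) = 2.
  L[2][0] = (3) / L[0][0] = 1.
  L[2][1] = (6) / L[1][1] = 3.
Step 3: L[2][2] = √(9) = 3.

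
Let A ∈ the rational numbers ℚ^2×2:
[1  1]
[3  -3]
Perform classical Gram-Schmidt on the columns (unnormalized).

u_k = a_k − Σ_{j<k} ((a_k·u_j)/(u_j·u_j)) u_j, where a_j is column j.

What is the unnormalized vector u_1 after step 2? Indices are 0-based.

u_1 = (9/5, -3/5)

Step 1: u_0 = a_0 = (1, 3).
Step 2: u_1 = a_1 − (-4/5)·u_0 = (9/5, -3/5).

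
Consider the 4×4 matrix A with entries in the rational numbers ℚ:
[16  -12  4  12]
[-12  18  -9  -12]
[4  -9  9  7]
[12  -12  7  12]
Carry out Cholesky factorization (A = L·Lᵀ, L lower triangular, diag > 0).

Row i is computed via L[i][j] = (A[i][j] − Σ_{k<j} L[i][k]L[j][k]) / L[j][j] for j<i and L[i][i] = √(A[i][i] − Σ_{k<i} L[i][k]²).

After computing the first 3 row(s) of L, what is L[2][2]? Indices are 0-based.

L[2][2] = 2

Step 1: L[0][0] = √(16) = 4.
  L[1][0] = (-12) / L[0][0] = -3.
Step 2: L[1][1] = √(9) = 3.
  L[2][0] = (4) / L[0][0] = 1.
  L[2][1] = (-6) / L[1][1] = -2.
Step 3: L[2][2] = √(4) = 2.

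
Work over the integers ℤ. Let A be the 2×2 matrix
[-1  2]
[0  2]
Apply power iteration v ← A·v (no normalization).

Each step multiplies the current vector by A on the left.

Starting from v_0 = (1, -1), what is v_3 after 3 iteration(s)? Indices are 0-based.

v_0 = (1, -1).
v_1 = A·v_0 = (-3, -2).
v_2 = A·v_1 = (-1, -4).
v_3 = A·v_2 = (-7, -8).

v_3 = (-7, -8)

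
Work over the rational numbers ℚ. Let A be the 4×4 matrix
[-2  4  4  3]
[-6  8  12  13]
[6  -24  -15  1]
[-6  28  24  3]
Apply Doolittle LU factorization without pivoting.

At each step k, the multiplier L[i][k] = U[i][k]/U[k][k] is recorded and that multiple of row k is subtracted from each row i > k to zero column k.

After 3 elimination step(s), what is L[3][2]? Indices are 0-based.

L[3][2] = -4

[col 0] pivot -2
  R1 -= 3*R0 → (0, -4, 0, 4)  (L[1][0] := 3)
  R2 -= -3*R0 → (0, -12, -3, 10)  (L[2][0] := -3)
  R3 -= 3*R0 → (0, 16, 12, -6)  (L[3][0] := 3)
[col 1] pivot -4
  R2 -= 3*R1 → (0, 0, -3, -2)  (L[2][1] := 3)
  R3 -= -4*R1 → (0, 0, 12, 10)  (L[3][1] := -4)
[col 2] pivot -3
  R3 -= -4*R2 → (0, 0, 0, 2)  (L[3][2] := -4)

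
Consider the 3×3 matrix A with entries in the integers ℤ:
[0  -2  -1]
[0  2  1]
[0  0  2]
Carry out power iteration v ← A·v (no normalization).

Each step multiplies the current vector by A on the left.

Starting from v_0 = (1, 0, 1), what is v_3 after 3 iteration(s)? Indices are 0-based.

v_0 = (1, 0, 1).
v_1 = A·v_0 = (-1, 1, 2).
v_2 = A·v_1 = (-4, 4, 4).
v_3 = A·v_2 = (-12, 12, 8).

v_3 = (-12, 12, 8)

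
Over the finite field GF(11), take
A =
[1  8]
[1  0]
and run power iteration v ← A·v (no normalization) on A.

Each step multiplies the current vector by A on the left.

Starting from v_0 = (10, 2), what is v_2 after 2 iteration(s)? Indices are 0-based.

v_0 = (10, 2).
v_1 = A·v_0 = (4, 10).
v_2 = A·v_1 = (7, 4).

v_2 = (7, 4)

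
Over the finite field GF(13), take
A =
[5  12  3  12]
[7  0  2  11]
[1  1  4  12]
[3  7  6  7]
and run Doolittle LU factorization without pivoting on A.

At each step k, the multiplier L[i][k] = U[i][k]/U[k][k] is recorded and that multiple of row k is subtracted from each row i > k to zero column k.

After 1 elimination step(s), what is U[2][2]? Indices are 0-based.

[col 0] pivot 5
  R1 -= 4*R0 → (0, 4, 3, 2)  (L[1][0] := 4)
  R2 -= 8*R0 → (0, 9, 6, 7)  (L[2][0] := 8)
  R3 -= 11*R0 → (0, 5, 12, 5)  (L[3][0] := 11)

U[2][2] = 6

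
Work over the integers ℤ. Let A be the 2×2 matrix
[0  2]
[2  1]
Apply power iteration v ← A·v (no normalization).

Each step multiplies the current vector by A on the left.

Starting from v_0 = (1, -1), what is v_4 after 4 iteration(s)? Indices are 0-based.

v_4 = (2, -11)

v_0 = (1, -1).
v_1 = A·v_0 = (-2, 1).
v_2 = A·v_1 = (2, -3).
v_3 = A·v_2 = (-6, 1).
v_4 = A·v_3 = (2, -11).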